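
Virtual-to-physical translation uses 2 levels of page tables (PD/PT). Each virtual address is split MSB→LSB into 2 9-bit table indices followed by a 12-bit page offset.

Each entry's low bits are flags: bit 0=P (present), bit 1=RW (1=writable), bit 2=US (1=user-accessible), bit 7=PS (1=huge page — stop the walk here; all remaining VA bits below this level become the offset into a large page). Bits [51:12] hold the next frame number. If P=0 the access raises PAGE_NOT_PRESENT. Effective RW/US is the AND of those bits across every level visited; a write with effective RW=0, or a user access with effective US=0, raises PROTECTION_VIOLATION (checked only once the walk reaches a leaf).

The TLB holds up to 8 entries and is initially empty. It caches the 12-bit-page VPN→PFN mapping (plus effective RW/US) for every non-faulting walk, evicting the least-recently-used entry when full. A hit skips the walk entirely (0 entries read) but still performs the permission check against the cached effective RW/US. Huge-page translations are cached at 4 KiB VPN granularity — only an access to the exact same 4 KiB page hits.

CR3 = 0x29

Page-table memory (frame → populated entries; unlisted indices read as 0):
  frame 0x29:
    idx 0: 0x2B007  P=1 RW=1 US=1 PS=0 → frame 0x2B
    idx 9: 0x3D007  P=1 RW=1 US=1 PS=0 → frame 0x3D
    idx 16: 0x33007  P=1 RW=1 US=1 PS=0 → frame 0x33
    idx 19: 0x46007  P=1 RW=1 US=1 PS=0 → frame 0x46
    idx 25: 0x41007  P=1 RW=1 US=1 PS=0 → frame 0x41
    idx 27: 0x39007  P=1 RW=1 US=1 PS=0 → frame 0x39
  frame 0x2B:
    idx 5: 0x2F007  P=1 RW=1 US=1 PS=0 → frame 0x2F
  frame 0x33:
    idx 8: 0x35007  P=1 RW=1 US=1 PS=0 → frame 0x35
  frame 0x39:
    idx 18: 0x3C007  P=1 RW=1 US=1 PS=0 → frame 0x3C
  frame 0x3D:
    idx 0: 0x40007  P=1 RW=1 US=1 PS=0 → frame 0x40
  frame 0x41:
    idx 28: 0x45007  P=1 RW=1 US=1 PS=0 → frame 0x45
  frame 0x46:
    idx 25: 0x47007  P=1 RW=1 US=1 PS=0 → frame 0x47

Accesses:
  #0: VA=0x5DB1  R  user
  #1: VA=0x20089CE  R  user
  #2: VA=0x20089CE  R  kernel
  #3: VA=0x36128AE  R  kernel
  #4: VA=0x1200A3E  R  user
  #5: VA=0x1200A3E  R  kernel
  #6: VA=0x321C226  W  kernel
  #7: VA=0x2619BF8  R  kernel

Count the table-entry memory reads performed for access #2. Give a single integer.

Per-access translation:
#0 VA=0x5DB1 (r,user):
  lvl0: tbl 0x29, slot 0 ⇒ 0x2B007 (P1/RW1/US1/PS0)
  lvl1: tbl 0x2B, slot 5 ⇒ 0x2F007 (P1/RW1/US1/PS0)
  ⇒ phys 0x2FDB1  [2 reads]
#1 VA=0x20089CE (r,user):
  lvl0: tbl 0x29, slot 16 ⇒ 0x33007 (P1/RW1/US1/PS0)
  lvl1: tbl 0x33, slot 8 ⇒ 0x35007 (P1/RW1/US1/PS0)
  ⇒ phys 0x359CE  [2 reads]
#2 VA=0x20089CE (r,kernel):
  TLB hit vpn=0x2008 → PA=0x359CE
#3 VA=0x36128AE (r,kernel):
  lvl0: tbl 0x29, slot 27 ⇒ 0x39007 (P1/RW1/US1/PS0)
  lvl1: tbl 0x39, slot 18 ⇒ 0x3C007 (P1/RW1/US1/PS0)
  ⇒ phys 0x3C8AE  [2 reads]
#4 VA=0x1200A3E (r,user):
  lvl0: tbl 0x29, slot 9 ⇒ 0x3D007 (P1/RW1/US1/PS0)
  lvl1: tbl 0x3D, slot 0 ⇒ 0x40007 (P1/RW1/US1/PS0)
  ⇒ phys 0x40A3E  [2 reads]
#5 VA=0x1200A3E (r,kernel):
  TLB hit vpn=0x1200 → PA=0x40A3E
#6 VA=0x321C226 (w,kernel):
  lvl0: tbl 0x29, slot 25 ⇒ 0x41007 (P1/RW1/US1/PS0)
  lvl1: tbl 0x41, slot 28 ⇒ 0x45007 (P1/RW1/US1/PS0)
  ⇒ phys 0x45226  [2 reads]
#7 VA=0x2619BF8 (r,kernel):
  lvl0: tbl 0x29, slot 19 ⇒ 0x46007 (P1/RW1/US1/PS0)
  lvl1: tbl 0x46, slot 25 ⇒ 0x47007 (P1/RW1/US1/PS0)
  ⇒ phys 0x47BF8  [2 reads]

Entries read for #2: 0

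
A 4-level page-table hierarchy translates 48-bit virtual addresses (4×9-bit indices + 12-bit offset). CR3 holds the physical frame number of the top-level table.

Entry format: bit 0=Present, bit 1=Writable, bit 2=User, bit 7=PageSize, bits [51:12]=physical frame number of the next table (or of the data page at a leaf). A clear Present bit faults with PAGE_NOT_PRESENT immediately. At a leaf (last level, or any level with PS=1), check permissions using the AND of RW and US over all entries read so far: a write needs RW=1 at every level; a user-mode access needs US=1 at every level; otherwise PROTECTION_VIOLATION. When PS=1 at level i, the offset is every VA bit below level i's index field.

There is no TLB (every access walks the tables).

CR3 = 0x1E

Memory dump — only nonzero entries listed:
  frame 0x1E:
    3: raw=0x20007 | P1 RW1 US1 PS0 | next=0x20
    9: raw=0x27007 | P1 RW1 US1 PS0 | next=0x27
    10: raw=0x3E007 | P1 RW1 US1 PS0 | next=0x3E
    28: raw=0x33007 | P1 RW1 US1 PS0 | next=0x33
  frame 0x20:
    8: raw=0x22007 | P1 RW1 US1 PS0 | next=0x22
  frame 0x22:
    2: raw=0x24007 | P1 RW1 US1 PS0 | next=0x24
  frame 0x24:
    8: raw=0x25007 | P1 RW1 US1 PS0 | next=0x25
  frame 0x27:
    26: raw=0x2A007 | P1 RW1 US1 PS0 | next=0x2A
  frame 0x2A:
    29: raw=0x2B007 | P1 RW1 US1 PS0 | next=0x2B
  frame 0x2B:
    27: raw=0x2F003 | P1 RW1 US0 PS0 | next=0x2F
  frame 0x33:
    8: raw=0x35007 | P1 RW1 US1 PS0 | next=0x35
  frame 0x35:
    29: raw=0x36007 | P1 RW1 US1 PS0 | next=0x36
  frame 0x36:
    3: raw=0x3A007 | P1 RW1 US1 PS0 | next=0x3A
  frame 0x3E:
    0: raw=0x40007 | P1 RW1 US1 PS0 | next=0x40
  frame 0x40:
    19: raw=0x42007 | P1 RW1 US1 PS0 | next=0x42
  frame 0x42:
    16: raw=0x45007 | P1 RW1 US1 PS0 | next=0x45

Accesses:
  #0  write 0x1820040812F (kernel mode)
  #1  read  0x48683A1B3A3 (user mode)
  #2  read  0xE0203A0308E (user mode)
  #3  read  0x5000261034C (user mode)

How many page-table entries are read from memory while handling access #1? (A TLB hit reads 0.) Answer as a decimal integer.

Per-access translation:
#0 VA=0x1820040812F (w,kernel):
  lvl0: tbl 0x1E, slot 3 ⇒ 0x20007 (P1/RW1/US1/PS0)
  lvl1: tbl 0x20, slot 8 ⇒ 0x22007 (P1/RW1/US1/PS0)
  lvl2: tbl 0x22, slot 2 ⇒ 0x24007 (P1/RW1/US1/PS0)
  lvl3: tbl 0x24, slot 8 ⇒ 0x25007 (P1/RW1/US1/PS0)
  ✓ 0x2512F  — 4 lookups
#1 VA=0x48683A1B3A3 (r,user):
  lvl0: tbl 0x1E, slot 9 ⇒ 0x27007 (P1/RW1/US1/PS0)
  lvl1: tbl 0x27, slot 26 ⇒ 0x2A007 (P1/RW1/US1/PS0)
  lvl2: tbl 0x2A, slot 29 ⇒ 0x2B007 (P1/RW1/US1/PS0)
  lvl3: tbl 0x2B, slot 27 ⇒ 0x2F003 (P1/RW1/US0/PS0)
  ⇒ fault: PROTECTION_VIOLATION  — 4 lookups
#2 VA=0xE0203A0308E (r,user):
  lvl0: tbl 0x1E, slot 28 ⇒ 0x33007 (P1/RW1/US1/PS0)
  lvl1: tbl 0x33, slot 8 ⇒ 0x35007 (P1/RW1/US1/PS0)
  lvl2: tbl 0x35, slot 29 ⇒ 0x36007 (P1/RW1/US1/PS0)
  lvl3: tbl 0x36, slot 3 ⇒ 0x3A007 (P1/RW1/US1/PS0)
  ✓ 0x3A08E  — 4 lookups
#3 VA=0x5000261034C (r,user):
  lvl0: tbl 0x1E, slot 10 ⇒ 0x3E007 (P1/RW1/US1/PS0)
  lvl1: tbl 0x3E, slot 0 ⇒ 0x40007 (P1/RW1/US1/PS0)
  lvl2: tbl 0x40, slot 19 ⇒ 0x42007 (P1/RW1/US1/PS0)
  lvl3: tbl 0x42, slot 16 ⇒ 0x45007 (P1/RW1/US1/PS0)
  ✓ 0x4534C  — 4 lookups

Entries read for #1: 4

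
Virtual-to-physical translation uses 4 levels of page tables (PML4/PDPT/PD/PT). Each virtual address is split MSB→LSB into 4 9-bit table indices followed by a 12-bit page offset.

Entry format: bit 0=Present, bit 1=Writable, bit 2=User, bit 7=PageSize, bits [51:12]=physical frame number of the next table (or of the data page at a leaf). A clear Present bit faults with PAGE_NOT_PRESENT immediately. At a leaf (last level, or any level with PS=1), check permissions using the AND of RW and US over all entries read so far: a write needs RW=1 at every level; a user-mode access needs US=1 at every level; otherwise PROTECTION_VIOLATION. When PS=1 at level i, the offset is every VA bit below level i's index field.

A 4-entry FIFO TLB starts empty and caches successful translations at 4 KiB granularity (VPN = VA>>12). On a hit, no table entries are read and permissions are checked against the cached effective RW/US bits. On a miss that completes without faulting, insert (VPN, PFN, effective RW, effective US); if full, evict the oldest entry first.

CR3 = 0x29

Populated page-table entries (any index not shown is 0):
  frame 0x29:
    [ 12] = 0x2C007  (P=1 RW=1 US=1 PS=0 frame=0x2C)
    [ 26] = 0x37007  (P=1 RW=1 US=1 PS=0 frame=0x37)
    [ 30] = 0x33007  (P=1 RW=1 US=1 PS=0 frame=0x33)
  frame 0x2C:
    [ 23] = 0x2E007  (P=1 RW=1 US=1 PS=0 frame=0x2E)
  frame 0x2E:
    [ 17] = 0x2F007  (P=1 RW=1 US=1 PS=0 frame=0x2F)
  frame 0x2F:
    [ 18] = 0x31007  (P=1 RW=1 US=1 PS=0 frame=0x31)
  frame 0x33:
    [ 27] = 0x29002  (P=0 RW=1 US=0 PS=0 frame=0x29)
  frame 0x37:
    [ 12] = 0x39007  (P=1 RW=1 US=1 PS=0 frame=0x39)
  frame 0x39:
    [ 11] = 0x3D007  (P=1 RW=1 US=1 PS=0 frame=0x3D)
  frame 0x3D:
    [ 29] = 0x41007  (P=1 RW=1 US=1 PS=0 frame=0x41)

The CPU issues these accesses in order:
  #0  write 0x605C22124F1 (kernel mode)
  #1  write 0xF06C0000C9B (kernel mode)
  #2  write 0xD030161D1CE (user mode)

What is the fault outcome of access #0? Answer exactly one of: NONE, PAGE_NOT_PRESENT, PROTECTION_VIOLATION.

Per-access translation:
#0 VA=0x605C22124F1 (w,kernel):
  L0: frame=0x29 idx=12 entry=0x2C007 [P=1 RW=1 US=1 PS=0]
  L1: frame=0x2C idx=23 entry=0x2E007 [P=1 RW=1 US=1 PS=0]
  L2: frame=0x2E idx=17 entry=0x2F007 [P=1 RW=1 US=1 PS=0]
  L3: frame=0x2F idx=18 entry=0x31007 [P=1 RW=1 US=1 PS=0]
  → PA=0x314F1  (4 entries read)
#1 VA=0xF06C0000C9B (w,kernel):
  L0: frame=0x29 idx=30 entry=0x33007 [P=1 RW=1 US=1 PS=0]
  L1: frame=0x33 idx=27 entry=0x29002 [P=0 RW=1 US=0 PS=0]
  ✗ PAGE_NOT_PRESENT  [2 reads]
#2 VA=0xD030161D1CE (w,user):
  L0: frame=0x29 idx=26 entry=0x37007 [P=1 RW=1 US=1 PS=0]
  L1: frame=0x37 idx=12 entry=0x39007 [P=1 RW=1 US=1 PS=0]
  L2: frame=0x39 idx=11 entry=0x3D007 [P=1 RW=1 US=1 PS=0]
  L3: frame=0x3D idx=29 entry=0x41007 [P=1 RW=1 US=1 PS=0]
  → PA=0x411CE  (4 entries read)

Access #0 fault: NONE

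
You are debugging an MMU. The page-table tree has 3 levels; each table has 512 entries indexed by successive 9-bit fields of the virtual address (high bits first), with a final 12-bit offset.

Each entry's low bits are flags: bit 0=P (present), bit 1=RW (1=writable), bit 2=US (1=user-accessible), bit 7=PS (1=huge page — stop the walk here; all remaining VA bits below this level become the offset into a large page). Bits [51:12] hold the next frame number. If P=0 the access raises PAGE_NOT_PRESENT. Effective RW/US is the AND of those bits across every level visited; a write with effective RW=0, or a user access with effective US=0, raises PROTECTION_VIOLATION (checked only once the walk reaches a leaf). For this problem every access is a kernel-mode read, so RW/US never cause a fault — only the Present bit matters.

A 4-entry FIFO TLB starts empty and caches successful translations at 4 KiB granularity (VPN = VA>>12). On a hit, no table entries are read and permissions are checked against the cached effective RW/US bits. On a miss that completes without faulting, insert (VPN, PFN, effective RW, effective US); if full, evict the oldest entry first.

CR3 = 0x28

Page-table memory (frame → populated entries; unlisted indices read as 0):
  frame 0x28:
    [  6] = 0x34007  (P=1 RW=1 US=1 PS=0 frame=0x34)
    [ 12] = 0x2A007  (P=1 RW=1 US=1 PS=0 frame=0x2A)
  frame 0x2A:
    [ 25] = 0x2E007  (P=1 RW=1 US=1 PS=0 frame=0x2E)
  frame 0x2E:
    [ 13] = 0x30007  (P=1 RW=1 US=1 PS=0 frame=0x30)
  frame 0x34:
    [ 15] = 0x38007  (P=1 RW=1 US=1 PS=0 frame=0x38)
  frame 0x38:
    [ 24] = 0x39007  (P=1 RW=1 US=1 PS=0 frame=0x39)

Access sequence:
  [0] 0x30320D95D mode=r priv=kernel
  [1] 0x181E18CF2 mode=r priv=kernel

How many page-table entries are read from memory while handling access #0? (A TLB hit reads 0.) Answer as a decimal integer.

Walk each access:
#0 VA=0x30320D95D (r,kernel):
  [0] read 0x28 idx=12: raw=0x2A007 flags P=1 W=1 U=1 S=0
  [1] read 0x2A idx=25: raw=0x2E007 flags P=1 W=1 U=1 S=0
  [2] read 0x2E idx=13: raw=0x30007 flags P=1 W=1 U=1 S=0
  ⇒ phys 0x3095D  [3 reads]
#1 VA=0x181E18CF2 (r,kernel):
  [0] read 0x28 idx=6: raw=0x34007 flags P=1 W=1 U=1 S=0
  [1] read 0x34 idx=15: raw=0x38007 flags P=1 W=1 U=1 S=0
  [2] read 0x38 idx=24: raw=0x39007 flags P=1 W=1 U=1 S=0
  ⇒ phys 0x39CF2  [3 reads]

Entries read for #0: 3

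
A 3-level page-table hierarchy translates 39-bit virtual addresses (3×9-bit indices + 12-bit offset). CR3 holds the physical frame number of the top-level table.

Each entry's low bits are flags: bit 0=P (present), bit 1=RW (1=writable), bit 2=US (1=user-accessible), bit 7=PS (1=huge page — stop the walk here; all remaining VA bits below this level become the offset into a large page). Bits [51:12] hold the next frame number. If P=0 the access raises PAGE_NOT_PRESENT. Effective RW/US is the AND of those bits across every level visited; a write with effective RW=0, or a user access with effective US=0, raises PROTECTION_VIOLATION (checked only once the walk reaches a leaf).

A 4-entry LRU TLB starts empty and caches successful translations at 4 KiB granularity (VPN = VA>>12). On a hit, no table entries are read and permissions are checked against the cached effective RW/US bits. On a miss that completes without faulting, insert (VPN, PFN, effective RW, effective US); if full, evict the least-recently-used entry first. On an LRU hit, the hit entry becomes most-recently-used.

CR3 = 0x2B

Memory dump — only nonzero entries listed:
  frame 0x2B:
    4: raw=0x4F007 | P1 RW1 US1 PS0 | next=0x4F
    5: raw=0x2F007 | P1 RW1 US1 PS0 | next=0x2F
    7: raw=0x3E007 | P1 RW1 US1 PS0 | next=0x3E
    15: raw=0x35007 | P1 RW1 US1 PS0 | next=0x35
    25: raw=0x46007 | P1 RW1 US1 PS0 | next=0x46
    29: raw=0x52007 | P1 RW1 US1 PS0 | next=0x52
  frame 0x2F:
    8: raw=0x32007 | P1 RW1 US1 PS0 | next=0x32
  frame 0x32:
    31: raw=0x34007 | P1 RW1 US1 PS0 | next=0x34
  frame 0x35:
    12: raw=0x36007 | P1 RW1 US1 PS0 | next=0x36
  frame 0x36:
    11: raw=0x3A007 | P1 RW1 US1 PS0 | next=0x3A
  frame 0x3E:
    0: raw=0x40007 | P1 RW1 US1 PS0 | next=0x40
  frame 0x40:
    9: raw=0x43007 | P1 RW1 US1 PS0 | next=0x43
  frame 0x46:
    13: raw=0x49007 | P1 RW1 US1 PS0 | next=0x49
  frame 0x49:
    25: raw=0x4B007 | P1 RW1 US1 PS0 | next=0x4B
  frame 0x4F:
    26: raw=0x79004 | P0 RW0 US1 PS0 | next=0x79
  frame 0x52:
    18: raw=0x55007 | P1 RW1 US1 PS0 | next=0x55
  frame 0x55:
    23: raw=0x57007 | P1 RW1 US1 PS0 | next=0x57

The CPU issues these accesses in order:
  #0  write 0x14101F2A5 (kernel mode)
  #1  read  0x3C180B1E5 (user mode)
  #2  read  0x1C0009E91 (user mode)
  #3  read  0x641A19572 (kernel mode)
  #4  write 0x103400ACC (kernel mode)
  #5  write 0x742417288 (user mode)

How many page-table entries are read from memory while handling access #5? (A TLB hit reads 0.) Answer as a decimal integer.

Trace:
#0 VA=0x14101F2A5 (w,kernel):
  lvl0: tbl 0x2B, slot 5 ⇒ 0x2F007 (P1/RW1/US1/PS0)
  lvl1: tbl 0x2F, slot 8 ⇒ 0x32007 (P1/RW1/US1/PS0)
  lvl2: tbl 0x32, slot 31 ⇒ 0x34007 (P1/RW1/US1/PS0)
  ✓ 0x342A5  — 3 lookups
#1 VA=0x3C180B1E5 (r,user):
  lvl0: tbl 0x2B, slot 15 ⇒ 0x35007 (P1/RW1/US1/PS0)
  lvl1: tbl 0x35, slot 12 ⇒ 0x36007 (P1/RW1/US1/PS0)
  lvl2: tbl 0x36, slot 11 ⇒ 0x3A007 (P1/RW1/US1/PS0)
  ✓ 0x3A1E5  — 3 lookups
#2 VA=0x1C0009E91 (r,user):
  lvl0: tbl 0x2B, slot 7 ⇒ 0x3E007 (P1/RW1/US1/PS0)
  lvl1: tbl 0x3E, slot 0 ⇒ 0x40007 (P1/RW1/US1/PS0)
  lvl2: tbl 0x40, slot 9 ⇒ 0x43007 (P1/RW1/US1/PS0)
  ✓ 0x43E91  — 3 lookups
#3 VA=0x641A19572 (r,kernel):
  lvl0: tbl 0x2B, slot 25 ⇒ 0x46007 (P1/RW1/US1/PS0)
  lvl1: tbl 0x46, slot 13 ⇒ 0x49007 (P1/RW1/US1/PS0)
  lvl2: tbl 0x49, slot 25 ⇒ 0x4B007 (P1/RW1/US1/PS0)
  ✓ 0x4B572  — 3 lookups
#4 VA=0x103400ACC (w,kernel):
  lvl0: tbl 0x2B, slot 4 ⇒ 0x4F007 (P1/RW1/US1/PS0)
  lvl1: tbl 0x4F, slot 26 ⇒ 0x79004 (P0/RW0/US1/PS0)
  → PAGE_NOT_PRESENT  (2 entries read)
#5 VA=0x742417288 (w,user):
  lvl0: tbl 0x2B, slot 29 ⇒ 0x52007 (P1/RW1/US1/PS0)
  lvl1: tbl 0x52, slot 18 ⇒ 0x55007 (P1/RW1/US1/PS0)
  lvl2: tbl 0x55, slot 23 ⇒ 0x57007 (P1/RW1/US1/PS0)
  ✓ 0x57288  — 3 lookups

Entries read for #5: 3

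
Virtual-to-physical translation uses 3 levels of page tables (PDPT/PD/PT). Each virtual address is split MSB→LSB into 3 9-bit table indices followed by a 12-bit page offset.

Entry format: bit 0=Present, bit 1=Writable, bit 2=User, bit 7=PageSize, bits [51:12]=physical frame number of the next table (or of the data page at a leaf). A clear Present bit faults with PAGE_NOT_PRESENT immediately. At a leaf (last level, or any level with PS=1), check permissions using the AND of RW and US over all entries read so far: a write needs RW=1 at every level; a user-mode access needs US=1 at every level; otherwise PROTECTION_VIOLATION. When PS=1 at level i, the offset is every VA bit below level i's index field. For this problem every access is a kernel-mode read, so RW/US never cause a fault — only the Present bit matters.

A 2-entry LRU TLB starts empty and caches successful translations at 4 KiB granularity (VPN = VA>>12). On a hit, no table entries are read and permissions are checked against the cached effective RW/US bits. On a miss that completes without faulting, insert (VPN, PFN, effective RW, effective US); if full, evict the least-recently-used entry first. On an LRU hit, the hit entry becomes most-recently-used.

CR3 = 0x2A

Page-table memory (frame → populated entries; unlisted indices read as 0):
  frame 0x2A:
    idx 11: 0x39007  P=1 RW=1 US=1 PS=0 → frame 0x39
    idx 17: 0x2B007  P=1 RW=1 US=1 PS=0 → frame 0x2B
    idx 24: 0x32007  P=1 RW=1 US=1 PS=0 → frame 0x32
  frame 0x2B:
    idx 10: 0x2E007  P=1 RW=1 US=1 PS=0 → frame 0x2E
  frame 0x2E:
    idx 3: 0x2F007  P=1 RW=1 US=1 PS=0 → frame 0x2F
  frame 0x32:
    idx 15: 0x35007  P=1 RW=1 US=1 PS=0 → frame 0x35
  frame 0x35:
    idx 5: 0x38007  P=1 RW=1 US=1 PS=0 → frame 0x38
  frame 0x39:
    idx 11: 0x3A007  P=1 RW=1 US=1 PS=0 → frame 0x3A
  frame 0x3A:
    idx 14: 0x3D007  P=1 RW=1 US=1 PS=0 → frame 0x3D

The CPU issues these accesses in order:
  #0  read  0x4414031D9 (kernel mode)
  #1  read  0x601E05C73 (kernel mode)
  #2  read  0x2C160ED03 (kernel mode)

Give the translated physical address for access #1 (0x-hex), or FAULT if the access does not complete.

Trace:
#0 VA=0x4414031D9 (r,kernel):
  L0 @0x2A[17] → 0x2B007  P=1,RW=1,US=1,PS=0
  L1 @0x2B[10] → 0x2E007  P=1,RW=1,US=1,PS=0
  L2 @0x2E[3] → 0x2F007  P=1,RW=1,US=1,PS=0
  ⇒ phys 0x2F1D9  [3 reads]
#1 VA=0x601E05C73 (r,kernel):
  L0 @0x2A[24] → 0x32007  P=1,RW=1,US=1,PS=0
  L1 @0x32[15] → 0x35007  P=1,RW=1,US=1,PS=0
  L2 @0x35[5] → 0x38007  P=1,RW=1,US=1,PS=0
  ⇒ phys 0x38C73  [3 reads]
#2 VA=0x2C160ED03 (r,kernel):
  L0 @0x2A[11] → 0x39007  P=1,RW=1,US=1,PS=0
  L1 @0x39[11] → 0x3A007  P=1,RW=1,US=1,PS=0
  L2 @0x3A[14] → 0x3D007  P=1,RW=1,US=1,PS=0
  ⇒ phys 0x3DD03  [3 reads]

Access #1 PA: 0x38C73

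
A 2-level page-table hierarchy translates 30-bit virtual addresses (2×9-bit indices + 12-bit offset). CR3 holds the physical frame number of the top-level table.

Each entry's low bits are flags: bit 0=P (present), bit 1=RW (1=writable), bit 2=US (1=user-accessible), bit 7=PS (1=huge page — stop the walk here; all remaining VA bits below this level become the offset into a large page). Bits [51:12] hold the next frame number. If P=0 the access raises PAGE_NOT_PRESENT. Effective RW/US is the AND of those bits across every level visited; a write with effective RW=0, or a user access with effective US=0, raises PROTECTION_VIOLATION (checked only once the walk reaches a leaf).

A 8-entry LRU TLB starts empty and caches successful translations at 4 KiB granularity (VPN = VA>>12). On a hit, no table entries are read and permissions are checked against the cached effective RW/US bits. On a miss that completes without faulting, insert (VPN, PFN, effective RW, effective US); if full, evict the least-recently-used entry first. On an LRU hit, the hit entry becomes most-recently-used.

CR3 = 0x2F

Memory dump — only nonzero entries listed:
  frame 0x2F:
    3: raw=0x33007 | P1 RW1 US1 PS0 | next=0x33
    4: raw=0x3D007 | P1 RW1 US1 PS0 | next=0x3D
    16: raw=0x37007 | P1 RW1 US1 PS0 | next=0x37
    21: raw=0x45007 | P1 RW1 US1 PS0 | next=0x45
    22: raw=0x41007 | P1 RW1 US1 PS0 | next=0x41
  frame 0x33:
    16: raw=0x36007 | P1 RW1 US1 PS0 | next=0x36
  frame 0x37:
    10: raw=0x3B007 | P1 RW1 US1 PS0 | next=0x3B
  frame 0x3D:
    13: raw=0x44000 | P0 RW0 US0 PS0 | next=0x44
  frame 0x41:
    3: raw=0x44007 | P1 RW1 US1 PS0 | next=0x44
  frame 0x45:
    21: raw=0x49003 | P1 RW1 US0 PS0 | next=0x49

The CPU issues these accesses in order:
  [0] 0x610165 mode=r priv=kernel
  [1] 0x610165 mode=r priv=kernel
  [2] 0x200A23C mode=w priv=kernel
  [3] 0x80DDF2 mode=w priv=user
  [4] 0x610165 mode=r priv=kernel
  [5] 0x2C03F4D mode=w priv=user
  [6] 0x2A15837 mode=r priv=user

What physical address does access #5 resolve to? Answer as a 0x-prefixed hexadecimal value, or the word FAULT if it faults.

Trace:
#0 VA=0x610165 (r,kernel):
  L0: frame=0x2F idx=3 entry=0x33007 [P=1 RW=1 US=1 PS=0]
  L1: frame=0x33 idx=16 entry=0x36007 [P=1 RW=1 US=1 PS=0]
  ✓ 0x36165  — 2 lookups
#1 VA=0x610165 (r,kernel):
  TLB hit vpn=0x610 → PA=0x36165
#2 VA=0x200A23C (w,kernel):
  L0: frame=0x2F idx=16 entry=0x37007 [P=1 RW=1 US=1 PS=0]
  L1: frame=0x37 idx=10 entry=0x3B007 [P=1 RW=1 US=1 PS=0]
  ✓ 0x3B23C  — 2 lookups
#3 VA=0x80DDF2 (w,user):
  L0: frame=0x2F idx=4 entry=0x3D007 [P=1 RW=1 US=1 PS=0]
  L1: frame=0x3D idx=13 entry=0x44000 [P=0 RW=0 US=0 PS=0]
  → PAGE_NOT_PRESENT  (2 entries read)
#4 VA=0x610165 (r,kernel):
  TLB hit vpn=0x610 → PA=0x36165
#5 VA=0x2C03F4D (w,user):
  L0: frame=0x2F idx=22 entry=0x41007 [P=1 RW=1 US=1 PS=0]
  L1: frame=0x41 idx=3 entry=0x44007 [P=1 RW=1 US=1 PS=0]
  ✓ 0x44F4D  — 2 lookups
#6 VA=0x2A15837 (r,user):
  L0: frame=0x2F idx=21 entry=0x45007 [P=1 RW=1 US=1 PS=0]
  L1: frame=0x45 idx=21 entry=0x49003 [P=1 RW=1 US=0 PS=0]
  → PROTECTION_VIOLATION  (2 entries read)

Access #5 PA: 0x44F4D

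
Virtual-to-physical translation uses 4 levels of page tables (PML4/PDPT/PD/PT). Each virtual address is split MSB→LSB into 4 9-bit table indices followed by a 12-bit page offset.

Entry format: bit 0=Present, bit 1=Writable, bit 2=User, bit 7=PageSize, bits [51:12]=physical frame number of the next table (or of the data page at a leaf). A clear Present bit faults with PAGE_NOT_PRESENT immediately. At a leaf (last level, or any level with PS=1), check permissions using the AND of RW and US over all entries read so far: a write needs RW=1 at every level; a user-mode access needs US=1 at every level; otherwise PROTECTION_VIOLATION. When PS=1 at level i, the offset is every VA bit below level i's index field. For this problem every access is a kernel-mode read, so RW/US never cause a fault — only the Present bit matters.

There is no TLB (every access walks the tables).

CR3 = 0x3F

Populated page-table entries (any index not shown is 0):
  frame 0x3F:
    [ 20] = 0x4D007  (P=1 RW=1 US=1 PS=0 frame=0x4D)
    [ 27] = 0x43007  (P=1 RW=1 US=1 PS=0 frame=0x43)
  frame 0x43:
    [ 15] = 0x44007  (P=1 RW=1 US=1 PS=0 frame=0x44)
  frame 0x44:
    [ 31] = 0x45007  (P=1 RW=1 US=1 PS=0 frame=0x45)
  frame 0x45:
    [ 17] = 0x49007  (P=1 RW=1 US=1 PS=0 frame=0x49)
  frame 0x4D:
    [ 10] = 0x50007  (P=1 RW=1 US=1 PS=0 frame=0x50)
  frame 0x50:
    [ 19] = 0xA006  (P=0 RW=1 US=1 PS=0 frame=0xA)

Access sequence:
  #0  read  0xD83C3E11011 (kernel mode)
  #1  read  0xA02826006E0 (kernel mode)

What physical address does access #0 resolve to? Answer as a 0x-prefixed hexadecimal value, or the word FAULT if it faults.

Trace:
#0 VA=0xD83C3E11011 (r,kernel):
  L0 @0x3F[27] → 0x43007  P=1,RW=1,US=1,PS=0
  L1 @0x43[15] → 0x44007  P=1,RW=1,US=1,PS=0
  L2 @0x44[31] → 0x45007  P=1,RW=1,US=1,PS=0
  L3 @0x45[17] → 0x49007  P=1,RW=1,US=1,PS=0
  ⇒ phys 0x49011  [4 reads]
#1 VA=0xA02826006E0 (r,kernel):
  L0 @0x3F[20] → 0x4D007  P=1,RW=1,US=1,PS=0
  L1 @0x4D[10] → 0x50007  P=1,RW=1,US=1,PS=0
  L2 @0x50[19] → 0xA006  P=0,RW=1,US=1,PS=0
  ⇒ fault: PAGE_NOT_PRESENT  — 3 lookups

Access #0 PA: 0x49011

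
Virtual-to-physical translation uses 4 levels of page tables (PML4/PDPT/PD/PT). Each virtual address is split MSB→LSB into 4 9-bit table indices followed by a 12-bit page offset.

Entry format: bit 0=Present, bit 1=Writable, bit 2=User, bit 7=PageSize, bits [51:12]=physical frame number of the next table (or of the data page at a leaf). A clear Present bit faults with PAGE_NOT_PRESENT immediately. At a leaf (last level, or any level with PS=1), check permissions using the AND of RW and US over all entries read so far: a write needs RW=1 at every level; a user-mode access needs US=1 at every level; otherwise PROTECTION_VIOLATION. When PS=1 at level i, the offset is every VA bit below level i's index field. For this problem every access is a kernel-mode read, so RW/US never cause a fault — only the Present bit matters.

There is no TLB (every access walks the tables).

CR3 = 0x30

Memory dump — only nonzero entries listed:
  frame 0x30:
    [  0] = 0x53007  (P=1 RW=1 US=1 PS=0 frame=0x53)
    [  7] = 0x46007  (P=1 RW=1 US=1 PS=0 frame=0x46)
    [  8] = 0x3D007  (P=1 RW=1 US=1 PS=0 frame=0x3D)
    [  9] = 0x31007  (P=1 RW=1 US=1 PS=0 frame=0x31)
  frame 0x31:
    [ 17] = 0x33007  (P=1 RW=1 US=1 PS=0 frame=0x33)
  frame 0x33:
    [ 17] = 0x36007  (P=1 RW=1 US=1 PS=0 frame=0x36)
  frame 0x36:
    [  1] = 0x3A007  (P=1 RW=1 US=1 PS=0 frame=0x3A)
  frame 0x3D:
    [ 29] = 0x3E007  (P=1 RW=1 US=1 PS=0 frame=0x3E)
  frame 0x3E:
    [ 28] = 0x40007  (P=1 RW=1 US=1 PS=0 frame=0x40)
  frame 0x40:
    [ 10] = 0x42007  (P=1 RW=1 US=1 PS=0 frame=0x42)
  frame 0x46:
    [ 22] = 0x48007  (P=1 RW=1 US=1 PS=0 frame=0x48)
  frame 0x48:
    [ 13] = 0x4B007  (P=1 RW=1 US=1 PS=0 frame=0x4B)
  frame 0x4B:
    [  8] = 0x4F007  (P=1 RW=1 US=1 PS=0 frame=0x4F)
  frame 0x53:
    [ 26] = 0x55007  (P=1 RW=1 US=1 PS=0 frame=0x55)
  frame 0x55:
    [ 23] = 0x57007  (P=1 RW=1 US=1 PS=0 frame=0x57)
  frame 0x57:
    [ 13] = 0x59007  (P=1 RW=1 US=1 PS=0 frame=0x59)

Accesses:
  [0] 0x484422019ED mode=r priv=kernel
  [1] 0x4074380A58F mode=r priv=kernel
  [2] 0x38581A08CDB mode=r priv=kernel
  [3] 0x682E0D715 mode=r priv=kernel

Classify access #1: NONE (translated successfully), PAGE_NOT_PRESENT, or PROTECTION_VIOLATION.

Per-access translation:
#0 VA=0x484422019ED (r,kernel):
  lvl0: tbl 0x30, slot 9 ⇒ 0x31007 (P1/RW1/US1/PS0)
  lvl1: tbl 0x31, slot 17 ⇒ 0x33007 (P1/RW1/US1/PS0)
  lvl2: tbl 0x33, slot 17 ⇒ 0x36007 (P1/RW1/US1/PS0)
  lvl3: tbl 0x36, slot 1 ⇒ 0x3A007 (P1/RW1/US1/PS0)
  ✓ 0x3A9ED  — 4 lookups
#1 VA=0x4074380A58F (r,kernel):
  lvl0: tbl 0x30, slot 8 ⇒ 0x3D007 (P1/RW1/US1/PS0)
  lvl1: tbl 0x3D, slot 29 ⇒ 0x3E007 (P1/RW1/US1/PS0)
  lvl2: tbl 0x3E, slot 28 ⇒ 0x40007 (P1/RW1/US1/PS0)
  lvl3: tbl 0x40, slot 10 ⇒ 0x42007 (P1/RW1/US1/PS0)
  ✓ 0x4258F  — 4 lookups
#2 VA=0x38581A08CDB (r,kernel):
  lvl0: tbl 0x30, slot 7 ⇒ 0x46007 (P1/RW1/US1/PS0)
  lvl1: tbl 0x46, slot 22 ⇒ 0x48007 (P1/RW1/US1/PS0)
  lvl2: tbl 0x48, slot 13 ⇒ 0x4B007 (P1/RW1/US1/PS0)
  lvl3: tbl 0x4B, slot 8 ⇒ 0x4F007 (P1/RW1/US1/PS0)
  ✓ 0x4FCDB  — 4 lookups
#3 VA=0x682E0D715 (r,kernel):
  lvl0: tbl 0x30, slot 0 ⇒ 0x53007 (P1/RW1/US1/PS0)
  lvl1: tbl 0x53, slot 26 ⇒ 0x55007 (P1/RW1/US1/PS0)
  lvl2: tbl 0x55, slot 23 ⇒ 0x57007 (P1/RW1/US1/PS0)
  lvl3: tbl 0x57, slot 13 ⇒ 0x59007 (P1/RW1/US1/PS0)
  ✓ 0x59715  — 4 lookups

Access #1 fault: NONE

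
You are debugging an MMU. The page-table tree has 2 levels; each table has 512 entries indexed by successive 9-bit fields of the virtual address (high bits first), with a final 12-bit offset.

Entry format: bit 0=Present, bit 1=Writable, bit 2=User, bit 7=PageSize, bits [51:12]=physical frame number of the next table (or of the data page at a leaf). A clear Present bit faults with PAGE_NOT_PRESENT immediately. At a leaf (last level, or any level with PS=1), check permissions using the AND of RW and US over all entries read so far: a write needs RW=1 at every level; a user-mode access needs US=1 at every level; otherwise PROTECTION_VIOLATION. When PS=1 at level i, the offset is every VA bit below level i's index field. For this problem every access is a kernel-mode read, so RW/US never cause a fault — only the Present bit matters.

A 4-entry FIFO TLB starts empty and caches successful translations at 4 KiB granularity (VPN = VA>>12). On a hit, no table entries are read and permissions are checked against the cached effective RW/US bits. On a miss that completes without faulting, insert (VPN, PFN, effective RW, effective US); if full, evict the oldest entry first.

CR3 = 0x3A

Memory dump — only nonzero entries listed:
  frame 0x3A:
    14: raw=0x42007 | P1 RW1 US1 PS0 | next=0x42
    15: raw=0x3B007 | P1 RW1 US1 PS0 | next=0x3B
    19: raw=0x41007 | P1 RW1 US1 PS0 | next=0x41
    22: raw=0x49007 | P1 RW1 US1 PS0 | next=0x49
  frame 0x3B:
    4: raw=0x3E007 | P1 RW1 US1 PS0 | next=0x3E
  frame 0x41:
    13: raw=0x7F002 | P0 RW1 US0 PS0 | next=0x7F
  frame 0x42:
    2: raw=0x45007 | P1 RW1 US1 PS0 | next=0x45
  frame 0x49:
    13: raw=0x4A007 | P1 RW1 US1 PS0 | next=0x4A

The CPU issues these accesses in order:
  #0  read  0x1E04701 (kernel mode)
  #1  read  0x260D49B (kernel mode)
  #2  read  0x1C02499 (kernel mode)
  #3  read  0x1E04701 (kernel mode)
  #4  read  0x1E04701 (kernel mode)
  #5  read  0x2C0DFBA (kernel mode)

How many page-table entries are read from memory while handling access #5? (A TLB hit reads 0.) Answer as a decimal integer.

Trace:
#0 VA=0x1E04701 (r,kernel):
  L0: frame=0x3A idx=15 entry=0x3B007 [P=1 RW=1 US=1 PS=0]
  L1: frame=0x3B idx=4 entry=0x3E007 [P=1 RW=1 US=1 PS=0]
  ⇒ phys 0x3E701  [2 reads]
#1 VA=0x260D49B (r,kernel):
  L0: frame=0x3A idx=19 entry=0x41007 [P=1 RW=1 US=1 PS=0]
  L1: frame=0x41 idx=13 entry=0x7F002 [P=0 RW=1 US=0 PS=0]
  ⇒ fault: PAGE_NOT_PRESENT  — 2 lookups
#2 VA=0x1C02499 (r,kernel):
  L0: frame=0x3A idx=14 entry=0x42007 [P=1 RW=1 US=1 PS=0]
  L1: frame=0x42 idx=2 entry=0x45007 [P=1 RW=1 US=1 PS=0]
  ⇒ phys 0x45499  [2 reads]
#3 VA=0x1E04701 (r,kernel):
  TLB hit vpn=0x1E04 → PA=0x3E701
#4 VA=0x1E04701 (r,kernel):
  TLB hit vpn=0x1E04 → PA=0x3E701
#5 VA=0x2C0DFBA (r,kernel):
  L0: frame=0x3A idx=22 entry=0x49007 [P=1 RW=1 US=1 PS=0]
  L1: frame=0x49 idx=13 entry=0x4A007 [P=1 RW=1 US=1 PS=0]
  ⇒ phys 0x4AFBA  [2 reads]

Entries read for #5: 2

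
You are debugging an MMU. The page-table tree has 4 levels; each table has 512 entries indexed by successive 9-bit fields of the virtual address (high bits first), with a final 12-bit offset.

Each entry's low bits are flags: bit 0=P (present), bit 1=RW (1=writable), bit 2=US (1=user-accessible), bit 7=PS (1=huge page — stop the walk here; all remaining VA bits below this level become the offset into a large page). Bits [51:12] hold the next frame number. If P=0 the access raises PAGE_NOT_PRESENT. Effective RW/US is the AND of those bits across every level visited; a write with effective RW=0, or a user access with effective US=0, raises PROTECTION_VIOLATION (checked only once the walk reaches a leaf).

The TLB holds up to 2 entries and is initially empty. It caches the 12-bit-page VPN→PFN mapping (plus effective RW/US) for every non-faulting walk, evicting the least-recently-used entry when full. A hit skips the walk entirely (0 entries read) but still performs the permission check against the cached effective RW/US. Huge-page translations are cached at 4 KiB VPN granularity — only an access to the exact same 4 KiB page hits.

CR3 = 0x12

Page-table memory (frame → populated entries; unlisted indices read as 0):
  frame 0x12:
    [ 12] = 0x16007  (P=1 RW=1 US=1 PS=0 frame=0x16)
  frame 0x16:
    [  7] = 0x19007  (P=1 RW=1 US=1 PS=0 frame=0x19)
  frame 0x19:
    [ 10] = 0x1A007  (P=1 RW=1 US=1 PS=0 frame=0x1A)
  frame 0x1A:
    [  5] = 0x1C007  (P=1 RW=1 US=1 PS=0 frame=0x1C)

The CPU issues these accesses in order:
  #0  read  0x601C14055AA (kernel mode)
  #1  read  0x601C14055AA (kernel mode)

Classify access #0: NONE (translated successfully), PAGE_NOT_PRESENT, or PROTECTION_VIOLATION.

Trace:
#0 VA=0x601C14055AA (r,kernel):
  lvl0: tbl 0x12, slot 12 ⇒ 0x16007 (P1/RW1/US1/PS0)
  lvl1: tbl 0x16, slot 7 ⇒ 0x19007 (P1/RW1/US1/PS0)
  lvl2: tbl 0x19, slot 10 ⇒ 0x1A007 (P1/RW1/US1/PS0)
  lvl3: tbl 0x1A, slot 5 ⇒ 0x1C007 (P1/RW1/US1/PS0)
  ✓ 0x1C5AA  — 4 lookups
#1 VA=0x601C14055AA (r,kernel):
  TLB hit vpn=0x601C1405 → PA=0x1C5AA

Access #0 fault: NONE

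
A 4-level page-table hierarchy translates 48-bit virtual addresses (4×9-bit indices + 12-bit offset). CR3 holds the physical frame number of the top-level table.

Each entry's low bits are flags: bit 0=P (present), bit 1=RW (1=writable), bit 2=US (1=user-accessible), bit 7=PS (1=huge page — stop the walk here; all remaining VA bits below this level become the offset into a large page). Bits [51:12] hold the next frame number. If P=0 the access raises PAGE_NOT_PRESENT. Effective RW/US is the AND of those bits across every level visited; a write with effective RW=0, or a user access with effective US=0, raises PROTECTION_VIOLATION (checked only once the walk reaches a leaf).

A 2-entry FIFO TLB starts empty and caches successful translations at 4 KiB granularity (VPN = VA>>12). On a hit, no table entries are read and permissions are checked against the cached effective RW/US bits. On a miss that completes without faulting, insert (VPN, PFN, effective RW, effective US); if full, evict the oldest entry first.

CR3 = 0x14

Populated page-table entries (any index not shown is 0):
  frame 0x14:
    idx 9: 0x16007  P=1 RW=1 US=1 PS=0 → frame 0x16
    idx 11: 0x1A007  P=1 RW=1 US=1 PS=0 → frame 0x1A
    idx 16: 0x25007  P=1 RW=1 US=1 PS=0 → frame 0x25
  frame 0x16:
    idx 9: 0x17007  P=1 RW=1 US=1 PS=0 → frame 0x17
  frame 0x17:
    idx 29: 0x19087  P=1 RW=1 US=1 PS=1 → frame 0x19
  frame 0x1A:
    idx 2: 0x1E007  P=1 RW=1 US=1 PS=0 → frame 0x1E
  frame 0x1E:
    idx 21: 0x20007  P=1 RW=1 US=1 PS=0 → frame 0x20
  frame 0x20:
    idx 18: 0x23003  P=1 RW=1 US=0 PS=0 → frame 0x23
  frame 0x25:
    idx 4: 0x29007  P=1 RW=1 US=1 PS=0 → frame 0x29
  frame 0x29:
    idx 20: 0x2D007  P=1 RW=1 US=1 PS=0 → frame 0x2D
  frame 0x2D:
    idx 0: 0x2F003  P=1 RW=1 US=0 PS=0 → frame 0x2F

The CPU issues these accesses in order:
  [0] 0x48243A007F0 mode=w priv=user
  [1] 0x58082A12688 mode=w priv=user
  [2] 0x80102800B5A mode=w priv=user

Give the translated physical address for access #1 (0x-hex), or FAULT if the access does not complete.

Walk each access:
#0 VA=0x48243A007F0 (w,user):
  L0 @0x14[9] → 0x16007  P=1,RW=1,US=1,PS=0
  L1 @0x16[9] → 0x17007  P=1,RW=1,US=1,PS=0
  L2 @0x17[29] → 0x19087  P=1,RW=1,US=1,PS=1
  → PA=0x197F0 (huge @L2)  (3 entries read)
#1 VA=0x58082A12688 (w,user):
  L0 @0x14[11] → 0x1A007  P=1,RW=1,US=1,PS=0
  L1 @0x1A[2] → 0x1E007  P=1,RW=1,US=1,PS=0
  L2 @0x1E[21] → 0x20007  P=1,RW=1,US=1,PS=0
  L3 @0x20[18] → 0x23003  P=1,RW=1,US=0,PS=0
  ⇒ fault: PROTECTION_VIOLATION  — 4 lookups
#2 VA=0x80102800B5A (w,user):
  L0 @0x14[16] → 0x25007  P=1,RW=1,US=1,PS=0
  L1 @0x25[4] → 0x29007  P=1,RW=1,US=1,PS=0
  L2 @0x29[20] → 0x2D007  P=1,RW=1,US=1,PS=0
  L3 @0x2D[0] → 0x2F003  P=1,RW=1,US=0,PS=0
  ⇒ fault: PROTECTION_VIOLATION  — 4 lookups

Access #1 PA: FAULT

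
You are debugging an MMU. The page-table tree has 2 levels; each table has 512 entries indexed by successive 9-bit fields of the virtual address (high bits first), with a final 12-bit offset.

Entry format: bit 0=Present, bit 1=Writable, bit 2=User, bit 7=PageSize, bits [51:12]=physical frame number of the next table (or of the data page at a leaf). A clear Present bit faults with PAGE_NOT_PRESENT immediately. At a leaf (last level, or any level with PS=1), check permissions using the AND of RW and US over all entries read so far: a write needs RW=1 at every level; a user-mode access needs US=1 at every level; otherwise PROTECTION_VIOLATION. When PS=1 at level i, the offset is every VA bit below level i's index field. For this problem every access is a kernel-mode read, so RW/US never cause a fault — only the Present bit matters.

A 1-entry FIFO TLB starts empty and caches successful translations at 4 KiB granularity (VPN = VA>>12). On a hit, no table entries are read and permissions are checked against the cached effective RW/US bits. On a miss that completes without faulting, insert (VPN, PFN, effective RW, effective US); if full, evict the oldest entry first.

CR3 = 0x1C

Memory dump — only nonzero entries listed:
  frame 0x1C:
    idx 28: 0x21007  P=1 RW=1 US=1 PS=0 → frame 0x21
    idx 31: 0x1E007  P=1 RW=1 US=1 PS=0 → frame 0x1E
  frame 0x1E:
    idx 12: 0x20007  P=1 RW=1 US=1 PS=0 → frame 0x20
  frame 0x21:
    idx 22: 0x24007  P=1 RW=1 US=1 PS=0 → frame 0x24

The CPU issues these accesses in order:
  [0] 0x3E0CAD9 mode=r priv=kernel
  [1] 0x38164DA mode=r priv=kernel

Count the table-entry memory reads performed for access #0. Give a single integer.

Per-access translation:
#0 VA=0x3E0CAD9 (r,kernel):
  [0] read 0x1C idx=31: raw=0x1E007 flags P=1 W=1 U=1 S=0
  [1] read 0x1E idx=12: raw=0x20007 flags P=1 W=1 U=1 S=0
  ⇒ phys 0x20AD9  [2 reads]
#1 VA=0x38164DA (r,kernel):
  [0] read 0x1C idx=28: raw=0x21007 flags P=1 W=1 U=1 S=0
  [1] read 0x21 idx=22: raw=0x24007 flags P=1 W=1 U=1 S=0
  ⇒ phys 0x244DA  [2 reads]

Entries read for #0: 2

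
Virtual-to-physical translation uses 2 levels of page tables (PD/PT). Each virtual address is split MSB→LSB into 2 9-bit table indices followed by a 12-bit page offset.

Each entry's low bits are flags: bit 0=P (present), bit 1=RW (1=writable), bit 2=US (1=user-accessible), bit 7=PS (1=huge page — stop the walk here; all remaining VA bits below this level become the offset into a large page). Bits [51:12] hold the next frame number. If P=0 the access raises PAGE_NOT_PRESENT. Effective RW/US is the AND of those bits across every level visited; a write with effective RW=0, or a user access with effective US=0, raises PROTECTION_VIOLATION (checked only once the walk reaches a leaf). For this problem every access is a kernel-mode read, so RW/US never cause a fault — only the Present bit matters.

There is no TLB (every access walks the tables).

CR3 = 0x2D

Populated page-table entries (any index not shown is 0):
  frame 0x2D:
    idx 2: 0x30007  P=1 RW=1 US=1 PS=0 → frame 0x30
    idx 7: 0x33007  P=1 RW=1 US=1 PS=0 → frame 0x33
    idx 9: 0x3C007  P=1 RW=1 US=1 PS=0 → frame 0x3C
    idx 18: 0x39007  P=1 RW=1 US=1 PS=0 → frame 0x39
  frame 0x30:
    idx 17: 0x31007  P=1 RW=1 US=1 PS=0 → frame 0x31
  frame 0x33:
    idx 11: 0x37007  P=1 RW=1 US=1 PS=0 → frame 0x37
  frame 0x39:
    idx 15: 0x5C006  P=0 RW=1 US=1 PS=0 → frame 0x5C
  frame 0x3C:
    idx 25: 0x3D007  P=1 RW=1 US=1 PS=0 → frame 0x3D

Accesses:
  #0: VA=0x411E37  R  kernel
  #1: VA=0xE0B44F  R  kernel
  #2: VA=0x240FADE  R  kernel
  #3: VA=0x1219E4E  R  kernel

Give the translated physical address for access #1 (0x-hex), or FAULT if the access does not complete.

Trace:
#0 VA=0x411E37 (r,kernel):
  lvl0: tbl 0x2D, slot 2 ⇒ 0x30007 (P1/RW1/US1/PS0)
  lvl1: tbl 0x30, slot 17 ⇒ 0x31007 (P1/RW1/US1/PS0)
  ⇒ phys 0x31E37  [2 reads]
#1 VA=0xE0B44F (r,kernel):
  lvl0: tbl 0x2D, slot 7 ⇒ 0x33007 (P1/RW1/US1/PS0)
  lvl1: tbl 0x33, slot 11 ⇒ 0x37007 (P1/RW1/US1/PS0)
  ⇒ phys 0x3744F  [2 reads]
#2 VA=0x240FADE (r,kernel):
  lvl0: tbl 0x2D, slot 18 ⇒ 0x39007 (P1/RW1/US1/PS0)
  lvl1: tbl 0x39, slot 15 ⇒ 0x5C006 (P0/RW1/US1/PS0)
  ⇒ fault: PAGE_NOT_PRESENT  — 2 lookups
#3 VA=0x1219E4E (r,kernel):
  lvl0: tbl 0x2D, slot 9 ⇒ 0x3C007 (P1/RW1/US1/PS0)
  lvl1: tbl 0x3C, slot 25 ⇒ 0x3D007 (P1/RW1/US1/PS0)
  ⇒ phys 0x3DE4E  [2 reads]

Access #1 PA: 0x3744F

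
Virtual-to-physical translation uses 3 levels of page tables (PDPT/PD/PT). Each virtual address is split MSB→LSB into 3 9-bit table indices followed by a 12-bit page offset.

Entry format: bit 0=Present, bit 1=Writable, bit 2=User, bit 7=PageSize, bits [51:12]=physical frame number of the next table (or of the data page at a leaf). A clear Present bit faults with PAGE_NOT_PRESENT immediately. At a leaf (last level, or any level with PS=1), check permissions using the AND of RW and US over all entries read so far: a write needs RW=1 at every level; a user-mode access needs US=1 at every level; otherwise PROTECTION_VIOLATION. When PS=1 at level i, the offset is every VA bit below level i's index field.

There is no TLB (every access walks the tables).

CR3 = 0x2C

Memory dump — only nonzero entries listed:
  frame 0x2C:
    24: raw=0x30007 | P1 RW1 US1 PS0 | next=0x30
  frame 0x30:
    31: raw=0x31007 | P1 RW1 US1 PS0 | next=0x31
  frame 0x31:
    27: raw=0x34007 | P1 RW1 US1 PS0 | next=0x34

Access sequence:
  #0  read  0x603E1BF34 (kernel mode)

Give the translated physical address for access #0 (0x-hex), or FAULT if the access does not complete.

Per-access translation:
#0 VA=0x603E1BF34 (r,kernel):
  lvl0: tbl 0x2C, slot 24 ⇒ 0x30007 (P1/RW1/US1/PS0)
  lvl1: tbl 0x30, slot 31 ⇒ 0x31007 (P1/RW1/US1/PS0)
  lvl2: tbl 0x31, slot 27 ⇒ 0x34007 (P1/RW1/US1/PS0)
  ⇒ phys 0x34F34  [3 reads]

Access #0 PA: 0x34F34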